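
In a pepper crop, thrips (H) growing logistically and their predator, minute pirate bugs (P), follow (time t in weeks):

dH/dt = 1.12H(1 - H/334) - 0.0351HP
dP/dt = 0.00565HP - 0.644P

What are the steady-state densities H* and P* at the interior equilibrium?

H* ≈ 114, P* ≈ 21

From dP/dt = 0 with P > 0: 0.00565H* = 0.644, so H* = 114.
Substitute into dH/dt = 0: 1.12(1 - 114/334) = 0.0351P*.
The bracket is 0.659, giving P* = 0.738/0.0351 = 21.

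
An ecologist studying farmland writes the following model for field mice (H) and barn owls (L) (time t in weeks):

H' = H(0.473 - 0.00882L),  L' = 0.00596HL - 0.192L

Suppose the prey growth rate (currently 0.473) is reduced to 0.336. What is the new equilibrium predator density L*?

At the interior fixed point, setting dH/dt = 0 with H > 0 fixes L* = (prey growth rate)/(HL coefficient) — independent of the other coefficients.
With the change, L* = 0.336/0.00882 = 38.1; it falls from 53.6.

L* ≈ 38.1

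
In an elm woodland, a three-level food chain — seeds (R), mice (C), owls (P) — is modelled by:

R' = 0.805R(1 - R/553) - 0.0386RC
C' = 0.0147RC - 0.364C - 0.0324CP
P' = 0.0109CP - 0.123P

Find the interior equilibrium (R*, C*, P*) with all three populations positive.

From dP/dt = 0: 0.0109C* = 0.123, so C* = 11.3.
From dR/dt = 0: 0.805(1 - R*/553) = 0.0386·11.3, giving R* = 553·(1 - 0.541) = 254.
From dC/dt = 0: 0.0147·254 - 0.364 = 0.0324P*, so P* = 3.37/0.0324 = 104.

R* ≈ 254, C* ≈ 11.3, P* ≈ 104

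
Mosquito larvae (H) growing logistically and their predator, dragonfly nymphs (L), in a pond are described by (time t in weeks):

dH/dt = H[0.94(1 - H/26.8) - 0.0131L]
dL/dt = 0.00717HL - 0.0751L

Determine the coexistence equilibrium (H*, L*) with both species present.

From dL/dt = 0 with L > 0: 0.00717H* = 0.0751, so H* = 10.5.
Substitute into dH/dt = 0: 0.94(1 - 10.5/26.8) = 0.0131L*.
The bracket is 0.609, giving L* = 0.573/0.0131 = 43.7.

H* ≈ 10.5, L* ≈ 43.7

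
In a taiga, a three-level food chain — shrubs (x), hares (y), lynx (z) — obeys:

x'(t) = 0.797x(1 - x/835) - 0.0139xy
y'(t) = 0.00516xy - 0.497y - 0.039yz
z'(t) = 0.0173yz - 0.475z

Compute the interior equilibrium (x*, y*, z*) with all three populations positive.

x* ≈ 435, y* ≈ 27.5, z* ≈ 44.8

From dz/dt = 0: 0.0173y* = 0.475, so y* = 27.5.
From dx/dt = 0: 0.797(1 - x*/835) = 0.0139·27.5, giving x* = 835·(1 - 0.479) = 435.
From dy/dt = 0: 0.00516·435 - 0.497 = 0.039z*, so z* = 1.75/0.039 = 44.8.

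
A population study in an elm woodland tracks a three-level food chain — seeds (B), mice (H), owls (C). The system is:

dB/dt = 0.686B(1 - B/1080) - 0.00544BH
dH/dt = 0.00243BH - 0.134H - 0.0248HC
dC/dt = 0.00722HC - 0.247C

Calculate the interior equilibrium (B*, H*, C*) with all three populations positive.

B* ≈ 787, H* ≈ 34.2, C* ≈ 71.7

From dC/dt = 0: 0.00722H* = 0.247, so H* = 34.2.
From dB/dt = 0: 0.686(1 - B*/1080) = 0.00544·34.2, giving B* = 1080·(1 - 0.271) = 787.
From dH/dt = 0: 0.00243·787 - 0.134 = 0.0248C*, so C* = 1.78/0.0248 = 71.7.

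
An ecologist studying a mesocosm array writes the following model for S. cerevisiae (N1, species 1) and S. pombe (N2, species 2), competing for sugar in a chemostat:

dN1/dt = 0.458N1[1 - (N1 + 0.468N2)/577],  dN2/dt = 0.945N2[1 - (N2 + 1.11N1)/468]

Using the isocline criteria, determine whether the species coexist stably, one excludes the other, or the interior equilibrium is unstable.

Compare the nullcline intercepts: K1/α12 = 577/0.468 = 1230 > K2 = 468; K2/α21 = 468/1.11 = 422 < K1 = 577.
Since the inequalities point opposite ways, species 1 can invade but species 2 cannot.

species 1 excludes species 2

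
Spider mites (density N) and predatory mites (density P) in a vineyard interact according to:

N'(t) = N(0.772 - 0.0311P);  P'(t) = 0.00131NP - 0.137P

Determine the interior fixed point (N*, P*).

Set dP/dt = 0 with P > 0: 0.00131N - 0.137 = 0, so N* = 0.137/0.00131 = 105.
Set dN/dt = 0 with N > 0: 0.772 - 0.0311P = 0, so P* = 0.772/0.0311 = 24.8.

N* ≈ 105, P* ≈ 24.8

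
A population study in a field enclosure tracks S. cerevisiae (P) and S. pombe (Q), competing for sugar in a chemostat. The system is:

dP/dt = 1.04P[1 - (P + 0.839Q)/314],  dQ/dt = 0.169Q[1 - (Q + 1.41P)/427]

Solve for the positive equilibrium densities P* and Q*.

Setting both brackets to zero gives the nullclines P + 0.839Q = 314 and 1.41P + Q = 427.
Substituting Q = 427 - 1.41P into the first: P(1 - 0.839·1.41) = 314 - 0.839·427.
So P* = -44.3/-0.183 = 242, and then Q* = 427 - 1.41·242 = 86.

P* ≈ 242, Q* ≈ 86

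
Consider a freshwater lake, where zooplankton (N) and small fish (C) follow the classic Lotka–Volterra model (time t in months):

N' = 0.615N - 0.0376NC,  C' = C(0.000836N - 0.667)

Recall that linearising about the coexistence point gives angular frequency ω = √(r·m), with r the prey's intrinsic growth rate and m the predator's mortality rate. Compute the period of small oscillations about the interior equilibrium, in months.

Here r = 0.615 and m = 0.667, so r·m = 0.41.
ω = √0.41 = 0.64 per month, hence T = 2π/ω ≈ 9.81 months.

T ≈ 9.81 months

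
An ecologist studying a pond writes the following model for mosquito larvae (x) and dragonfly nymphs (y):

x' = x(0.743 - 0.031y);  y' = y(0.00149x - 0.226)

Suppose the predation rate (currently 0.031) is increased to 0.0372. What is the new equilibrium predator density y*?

y* ≈ 20

At the interior fixed point, setting dx/dt = 0 with x > 0 fixes y* = (prey growth rate)/(xy coefficient) — independent of the other coefficients.
With the change, y* = 0.743/0.0372 = 20; it falls from 24.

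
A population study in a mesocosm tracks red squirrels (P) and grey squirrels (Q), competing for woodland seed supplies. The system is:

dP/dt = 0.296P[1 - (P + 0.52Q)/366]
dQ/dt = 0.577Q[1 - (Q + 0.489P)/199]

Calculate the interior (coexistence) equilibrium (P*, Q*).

Setting both brackets to zero gives the nullclines P + 0.52Q = 366 and 0.489P + Q = 199.
Substituting Q = 199 - 0.489P into the first: P(1 - 0.52·0.489) = 366 - 0.52·199.
So P* = 263/0.746 = 352, and then Q* = 199 - 0.489·352 = 26.9.

P* ≈ 352, Q* ≈ 26.9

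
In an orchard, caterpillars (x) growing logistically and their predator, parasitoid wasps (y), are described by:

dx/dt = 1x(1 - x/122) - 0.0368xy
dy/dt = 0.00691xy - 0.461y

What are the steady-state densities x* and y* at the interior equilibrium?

x* ≈ 66.7, y* ≈ 12.3

From dy/dt = 0 with y > 0: 0.00691x* = 0.461, so x* = 66.7.
Substitute into dx/dt = 0: 1(1 - 66.7/122) = 0.0368y*.
The bracket is 0.453, giving y* = 0.453/0.0368 = 12.3.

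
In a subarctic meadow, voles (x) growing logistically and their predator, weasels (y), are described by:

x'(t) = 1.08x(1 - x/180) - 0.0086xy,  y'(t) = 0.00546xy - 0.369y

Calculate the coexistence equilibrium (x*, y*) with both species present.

x* ≈ 67.6, y* ≈ 78.4

From dy/dt = 0 with y > 0: 0.00546x* = 0.369, so x* = 67.6.
Substitute into dx/dt = 0: 1.08(1 - 67.6/180) = 0.0086y*.
The bracket is 0.625, giving y* = 0.675/0.0086 = 78.4.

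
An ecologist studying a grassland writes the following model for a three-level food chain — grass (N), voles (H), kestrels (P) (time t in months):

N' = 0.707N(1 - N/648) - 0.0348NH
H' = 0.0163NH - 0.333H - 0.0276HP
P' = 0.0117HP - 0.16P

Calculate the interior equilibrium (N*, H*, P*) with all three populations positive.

N* ≈ 212, H* ≈ 13.7, P* ≈ 113

From dP/dt = 0: 0.0117H* = 0.16, so H* = 13.7.
From dN/dt = 0: 0.707(1 - N*/648) = 0.0348·13.7, giving N* = 648·(1 - 0.673) = 212.
From dH/dt = 0: 0.0163·212 - 0.333 = 0.0276P*, so P* = 3.12/0.0276 = 113.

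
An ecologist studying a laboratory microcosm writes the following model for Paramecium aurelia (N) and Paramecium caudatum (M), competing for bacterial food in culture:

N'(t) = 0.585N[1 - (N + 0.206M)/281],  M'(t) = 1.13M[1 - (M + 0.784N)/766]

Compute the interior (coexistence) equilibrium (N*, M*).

N* ≈ 147, M* ≈ 651

Setting both brackets to zero gives the nullclines N + 0.206M = 281 and 0.784N + M = 766.
Substituting M = 766 - 0.784N into the first: N(1 - 0.206·0.784) = 281 - 0.206·766.
So N* = 123/0.838 = 147, and then M* = 766 - 0.784·147 = 651.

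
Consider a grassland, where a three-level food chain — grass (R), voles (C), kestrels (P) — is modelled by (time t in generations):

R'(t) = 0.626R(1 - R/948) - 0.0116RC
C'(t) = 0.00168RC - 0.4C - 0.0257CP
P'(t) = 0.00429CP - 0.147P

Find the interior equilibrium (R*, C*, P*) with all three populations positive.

From dP/dt = 0: 0.00429C* = 0.147, so C* = 34.3.
From dR/dt = 0: 0.626(1 - R*/948) = 0.0116·34.3, giving R* = 948·(1 - 0.635) = 346.
From dC/dt = 0: 0.00168·346 - 0.4 = 0.0257P*, so P* = 0.181/0.0257 = 7.06.

R* ≈ 346, C* ≈ 34.3, P* ≈ 7.06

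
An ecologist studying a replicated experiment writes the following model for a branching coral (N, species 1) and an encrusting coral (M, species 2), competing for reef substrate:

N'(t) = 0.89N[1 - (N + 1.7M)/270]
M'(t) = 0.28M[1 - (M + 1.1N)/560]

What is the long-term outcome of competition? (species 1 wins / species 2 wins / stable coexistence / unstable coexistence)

Compare the nullcline intercepts: K1/α12 = 270/1.7 = 159 < K2 = 560; K2/α21 = 560/1.1 = 509 > K1 = 270.
Since the inequalities point opposite ways, species 2 can invade but species 1 cannot.

species 2 excludes species 1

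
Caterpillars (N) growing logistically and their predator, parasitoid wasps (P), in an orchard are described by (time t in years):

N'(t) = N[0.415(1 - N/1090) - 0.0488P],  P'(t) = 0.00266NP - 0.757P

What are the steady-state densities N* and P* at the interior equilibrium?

From dP/dt = 0 with P > 0: 0.00266N* = 0.757, so N* = 285.
Substitute into dN/dt = 0: 0.415(1 - 285/1090) = 0.0488P*.
The bracket is 0.739, giving P* = 0.307/0.0488 = 6.28.

N* ≈ 285, P* ≈ 6.28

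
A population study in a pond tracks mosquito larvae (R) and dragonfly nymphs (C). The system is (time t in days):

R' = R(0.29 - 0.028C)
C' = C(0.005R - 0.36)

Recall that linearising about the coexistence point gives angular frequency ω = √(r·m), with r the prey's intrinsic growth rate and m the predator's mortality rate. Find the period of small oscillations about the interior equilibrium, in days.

T ≈ 19.4 days

Here r = 0.29 and m = 0.36, so r·m = 0.104.
ω = √0.104 = 0.323 per day, hence T = 2π/ω ≈ 19.4 days.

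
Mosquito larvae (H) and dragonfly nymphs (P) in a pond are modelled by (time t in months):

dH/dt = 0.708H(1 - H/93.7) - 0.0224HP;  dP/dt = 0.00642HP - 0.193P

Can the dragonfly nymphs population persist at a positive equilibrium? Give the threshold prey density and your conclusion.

The predator equation gives dP/dt > 0 only when H > 0.193/0.00642 = 30.1.
Without the predator, H → K = 93.7. Since 93.7 > 30.1, the predator can invade and persist.

Threshold H = 30.1; K > 30.1, so yes, the predator persists.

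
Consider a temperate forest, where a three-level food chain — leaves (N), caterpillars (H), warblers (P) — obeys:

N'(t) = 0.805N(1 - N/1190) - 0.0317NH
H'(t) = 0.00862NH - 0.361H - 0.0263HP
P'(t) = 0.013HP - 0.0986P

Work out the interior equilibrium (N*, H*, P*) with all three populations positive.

N* ≈ 835, H* ≈ 7.58, P* ≈ 260

From dP/dt = 0: 0.013H* = 0.0986, so H* = 7.58.
From dN/dt = 0: 0.805(1 - N*/1190) = 0.0317·7.58, giving N* = 1190·(1 - 0.299) = 835.
From dH/dt = 0: 0.00862·835 - 0.361 = 0.0263P*, so P* = 6.83/0.0263 = 260.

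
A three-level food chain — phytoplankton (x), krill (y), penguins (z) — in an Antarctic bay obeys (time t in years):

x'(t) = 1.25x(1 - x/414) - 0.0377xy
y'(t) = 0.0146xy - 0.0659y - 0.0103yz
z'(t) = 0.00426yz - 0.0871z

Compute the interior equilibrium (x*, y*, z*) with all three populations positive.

From dz/dt = 0: 0.00426y* = 0.0871, so y* = 20.4.
From dx/dt = 0: 1.25(1 - x*/414) = 0.0377·20.4, giving x* = 414·(1 - 0.617) = 159.
From dy/dt = 0: 0.0146·159 - 0.0659 = 0.0103z*, so z* = 2.25/0.0103 = 219.

x* ≈ 159, y* ≈ 20.4, z* ≈ 219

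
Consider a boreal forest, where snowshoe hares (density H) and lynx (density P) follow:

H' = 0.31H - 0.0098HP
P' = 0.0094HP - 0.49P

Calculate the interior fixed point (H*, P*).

Set dP/dt = 0 with P > 0: 0.0094H - 0.49 = 0, so H* = 0.49/0.0094 = 52.1.
Set dH/dt = 0 with H > 0: 0.31 - 0.0098P = 0, so P* = 0.31/0.0098 = 31.6.

H* ≈ 52.1, P* ≈ 31.6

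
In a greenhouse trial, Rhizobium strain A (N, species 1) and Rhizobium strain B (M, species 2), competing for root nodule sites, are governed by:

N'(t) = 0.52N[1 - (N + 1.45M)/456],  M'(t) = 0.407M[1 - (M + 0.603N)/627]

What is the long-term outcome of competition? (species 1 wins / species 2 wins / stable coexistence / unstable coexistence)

Compare the nullcline intercepts: K1/α12 = 456/1.45 = 314 < K2 = 627; K2/α21 = 627/0.603 = 1040 > K1 = 456.
Since the inequalities point opposite ways, species 2 can invade but species 1 cannot.

species 2 excludes species 1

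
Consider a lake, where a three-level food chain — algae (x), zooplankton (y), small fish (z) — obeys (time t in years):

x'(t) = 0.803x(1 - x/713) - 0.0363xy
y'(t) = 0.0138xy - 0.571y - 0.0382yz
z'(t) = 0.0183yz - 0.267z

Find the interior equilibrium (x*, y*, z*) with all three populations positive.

x* ≈ 243, y* ≈ 14.6, z* ≈ 72.7

From dz/dt = 0: 0.0183y* = 0.267, so y* = 14.6.
From dx/dt = 0: 0.803(1 - x*/713) = 0.0363·14.6, giving x* = 713·(1 - 0.66) = 243.
From dy/dt = 0: 0.0138·243 - 0.571 = 0.0382z*, so z* = 2.78/0.0382 = 72.7.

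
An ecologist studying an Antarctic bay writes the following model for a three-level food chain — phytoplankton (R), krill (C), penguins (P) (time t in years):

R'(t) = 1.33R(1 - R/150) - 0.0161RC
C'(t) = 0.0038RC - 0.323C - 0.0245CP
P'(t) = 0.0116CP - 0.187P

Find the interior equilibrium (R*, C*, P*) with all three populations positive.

R* ≈ 121, C* ≈ 16.1, P* ≈ 5.54

From dP/dt = 0: 0.0116C* = 0.187, so C* = 16.1.
From dR/dt = 0: 1.33(1 - R*/150) = 0.0161·16.1, giving R* = 150·(1 - 0.195) = 121.
From dC/dt = 0: 0.0038·121 - 0.323 = 0.0245P*, so P* = 0.136/0.0245 = 5.54.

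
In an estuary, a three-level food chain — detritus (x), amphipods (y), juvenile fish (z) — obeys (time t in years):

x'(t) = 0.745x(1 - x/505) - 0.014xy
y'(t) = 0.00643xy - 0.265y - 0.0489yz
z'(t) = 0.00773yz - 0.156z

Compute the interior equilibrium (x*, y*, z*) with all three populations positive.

x* ≈ 313, y* ≈ 20.2, z* ≈ 35.8

From dz/dt = 0: 0.00773y* = 0.156, so y* = 20.2.
From dx/dt = 0: 0.745(1 - x*/505) = 0.014·20.2, giving x* = 505·(1 - 0.379) = 313.
From dy/dt = 0: 0.00643·313 - 0.265 = 0.0489z*, so z* = 1.75/0.0489 = 35.8.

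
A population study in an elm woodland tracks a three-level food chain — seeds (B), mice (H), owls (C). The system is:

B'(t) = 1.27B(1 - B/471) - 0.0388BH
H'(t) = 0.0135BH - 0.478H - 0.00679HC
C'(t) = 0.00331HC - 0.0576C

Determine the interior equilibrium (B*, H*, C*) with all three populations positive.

B* ≈ 221, H* ≈ 17.4, C* ≈ 368

From dC/dt = 0: 0.00331H* = 0.0576, so H* = 17.4.
From dB/dt = 0: 1.27(1 - B*/471) = 0.0388·17.4, giving B* = 471·(1 - 0.532) = 221.
From dH/dt = 0: 0.0135·221 - 0.478 = 0.00679C*, so C* = 2.5/0.00679 = 368.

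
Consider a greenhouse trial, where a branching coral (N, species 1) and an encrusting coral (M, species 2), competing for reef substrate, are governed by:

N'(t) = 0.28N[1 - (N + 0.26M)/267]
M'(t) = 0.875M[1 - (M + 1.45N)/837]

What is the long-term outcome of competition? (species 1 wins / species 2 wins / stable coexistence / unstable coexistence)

stable coexistence

Compare the nullcline intercepts: K1/α12 = 267/0.26 = 1030 > K2 = 837; K2/α21 = 837/1.45 = 577 > K1 = 267.
Since both inequalities hold, each species can invade when rare, so the interior equilibrium is stable.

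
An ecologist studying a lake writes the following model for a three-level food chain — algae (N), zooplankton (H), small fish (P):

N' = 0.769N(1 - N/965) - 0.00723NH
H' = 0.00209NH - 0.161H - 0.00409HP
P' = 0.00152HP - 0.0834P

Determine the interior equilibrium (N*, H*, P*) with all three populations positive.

N* ≈ 467, H* ≈ 54.9, P* ≈ 199

From dP/dt = 0: 0.00152H* = 0.0834, so H* = 54.9.
From dN/dt = 0: 0.769(1 - N*/965) = 0.00723·54.9, giving N* = 965·(1 - 0.516) = 467.
From dH/dt = 0: 0.00209·467 - 0.161 = 0.00409P*, so P* = 0.815/0.00409 = 199.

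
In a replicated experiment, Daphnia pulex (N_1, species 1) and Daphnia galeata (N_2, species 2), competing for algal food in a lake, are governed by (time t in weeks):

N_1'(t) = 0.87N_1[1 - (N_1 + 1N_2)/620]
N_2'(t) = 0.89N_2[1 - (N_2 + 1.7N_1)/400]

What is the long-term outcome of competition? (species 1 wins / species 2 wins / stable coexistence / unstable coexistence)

Compare the nullcline intercepts: K1/α12 = 620/1 = 620 > K2 = 400; K2/α21 = 400/1.7 = 235 < K1 = 620.
Since the inequalities point opposite ways, species 1 can invade but species 2 cannot.

species 1 excludes species 2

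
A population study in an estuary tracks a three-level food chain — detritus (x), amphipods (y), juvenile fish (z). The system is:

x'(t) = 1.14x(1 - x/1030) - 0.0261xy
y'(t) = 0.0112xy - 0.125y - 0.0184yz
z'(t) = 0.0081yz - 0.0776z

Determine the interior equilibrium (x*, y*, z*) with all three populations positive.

x* ≈ 804, y* ≈ 9.58, z* ≈ 483

From dz/dt = 0: 0.0081y* = 0.0776, so y* = 9.58.
From dx/dt = 0: 1.14(1 - x*/1030) = 0.0261·9.58, giving x* = 1030·(1 - 0.219) = 804.
From dy/dt = 0: 0.0112·804 - 0.125 = 0.0184z*, so z* = 8.88/0.0184 = 483.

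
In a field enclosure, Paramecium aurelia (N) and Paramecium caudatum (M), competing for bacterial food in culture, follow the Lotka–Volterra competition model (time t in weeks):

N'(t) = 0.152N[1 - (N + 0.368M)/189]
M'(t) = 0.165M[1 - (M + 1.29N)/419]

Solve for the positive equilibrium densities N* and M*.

Setting both brackets to zero gives the nullclines N + 0.368M = 189 and 1.29N + M = 419.
Substituting M = 419 - 1.29N into the first: N(1 - 0.368·1.29) = 189 - 0.368·419.
So N* = 34.8/0.525 = 66.3, and then M* = 419 - 1.29·66.3 = 334.

N* ≈ 66.3, M* ≈ 334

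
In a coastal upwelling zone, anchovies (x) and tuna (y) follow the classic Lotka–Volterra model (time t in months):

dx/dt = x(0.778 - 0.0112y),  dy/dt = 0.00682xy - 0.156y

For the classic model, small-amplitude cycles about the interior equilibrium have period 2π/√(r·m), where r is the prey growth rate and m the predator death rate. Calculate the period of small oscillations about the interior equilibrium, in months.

T ≈ 18 months

Here r = 0.778 and m = 0.156, so r·m = 0.121.
ω = √0.121 = 0.348 per month, hence T = 2π/ω ≈ 18 months.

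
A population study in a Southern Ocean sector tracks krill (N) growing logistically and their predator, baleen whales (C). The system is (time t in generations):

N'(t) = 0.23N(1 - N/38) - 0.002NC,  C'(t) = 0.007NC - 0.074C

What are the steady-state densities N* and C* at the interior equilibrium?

N* ≈ 10.6, C* ≈ 83

From dC/dt = 0 with C > 0: 0.007N* = 0.074, so N* = 10.6.
Substitute into dN/dt = 0: 0.23(1 - 10.6/38) = 0.002C*.
The bracket is 0.722, giving C* = 0.166/0.002 = 83.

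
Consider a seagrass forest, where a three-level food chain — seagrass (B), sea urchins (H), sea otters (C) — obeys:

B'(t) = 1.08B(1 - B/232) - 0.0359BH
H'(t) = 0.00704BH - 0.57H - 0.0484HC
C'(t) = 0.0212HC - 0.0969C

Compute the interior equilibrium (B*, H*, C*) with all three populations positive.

From dC/dt = 0: 0.0212H* = 0.0969, so H* = 4.57.
From dB/dt = 0: 1.08(1 - B*/232) = 0.0359·4.57, giving B* = 232·(1 - 0.152) = 197.
From dH/dt = 0: 0.00704·197 - 0.57 = 0.0484C*, so C* = 0.815/0.0484 = 16.8.

B* ≈ 197, H* ≈ 4.57, C* ≈ 16.8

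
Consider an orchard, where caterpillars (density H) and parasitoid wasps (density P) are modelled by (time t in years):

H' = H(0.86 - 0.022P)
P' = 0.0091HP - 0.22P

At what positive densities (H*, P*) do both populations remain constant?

H* ≈ 24.2, P* ≈ 39.1

Set dP/dt = 0 with P > 0: 0.0091H - 0.22 = 0, so H* = 0.22/0.0091 = 24.2.
Set dH/dt = 0 with H > 0: 0.86 - 0.022P = 0, so P* = 0.86/0.022 = 39.1.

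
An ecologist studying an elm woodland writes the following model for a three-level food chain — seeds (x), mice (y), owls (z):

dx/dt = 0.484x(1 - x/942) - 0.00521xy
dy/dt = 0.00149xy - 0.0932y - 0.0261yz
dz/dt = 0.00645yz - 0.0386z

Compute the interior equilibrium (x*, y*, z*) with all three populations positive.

x* ≈ 881, y* ≈ 5.98, z* ≈ 46.7

From dz/dt = 0: 0.00645y* = 0.0386, so y* = 5.98.
From dx/dt = 0: 0.484(1 - x*/942) = 0.00521·5.98, giving x* = 942·(1 - 0.0644) = 881.
From dy/dt = 0: 0.00149·881 - 0.0932 = 0.0261z*, so z* = 1.22/0.0261 = 46.7.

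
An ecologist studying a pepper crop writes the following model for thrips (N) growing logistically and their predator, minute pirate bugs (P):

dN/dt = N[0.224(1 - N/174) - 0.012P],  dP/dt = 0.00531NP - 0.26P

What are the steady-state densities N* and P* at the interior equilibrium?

N* ≈ 49, P* ≈ 13.4

From dP/dt = 0 with P > 0: 0.00531N* = 0.26, so N* = 49.
Substitute into dN/dt = 0: 0.224(1 - 49/174) = 0.012P*.
The bracket is 0.719, giving P* = 0.161/0.012 = 13.4.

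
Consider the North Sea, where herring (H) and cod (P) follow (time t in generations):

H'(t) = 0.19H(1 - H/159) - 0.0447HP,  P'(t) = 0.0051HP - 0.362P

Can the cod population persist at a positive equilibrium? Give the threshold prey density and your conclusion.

Threshold H = 71; K > 71, so yes, the predator persists.

The predator equation gives dP/dt > 0 only when H > 0.362/0.0051 = 71.
Without the predator, H → K = 159. Since 159 > 71, the predator can invade and persist.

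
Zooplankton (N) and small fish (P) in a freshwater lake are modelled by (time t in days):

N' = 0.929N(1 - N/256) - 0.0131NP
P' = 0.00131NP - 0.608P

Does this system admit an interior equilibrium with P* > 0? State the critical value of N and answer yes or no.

The predator equation gives dP/dt > 0 only when N > 0.608/0.00131 = 464.
Without the predator, N → K = 256. Since 256 < 464, the predator cannot invade.

Threshold N = 464; K < 464, so no, the predator goes extinct.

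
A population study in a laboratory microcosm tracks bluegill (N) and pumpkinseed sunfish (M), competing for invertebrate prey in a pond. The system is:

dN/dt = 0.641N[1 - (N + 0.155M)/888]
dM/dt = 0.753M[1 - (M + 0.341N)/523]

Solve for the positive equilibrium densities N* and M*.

Setting both brackets to zero gives the nullclines N + 0.155M = 888 and 0.341N + M = 523.
Substituting M = 523 - 0.341N into the first: N(1 - 0.155·0.341) = 888 - 0.155·523.
So N* = 807/0.947 = 852, and then M* = 523 - 0.341·852 = 232.

N* ≈ 852, M* ≈ 232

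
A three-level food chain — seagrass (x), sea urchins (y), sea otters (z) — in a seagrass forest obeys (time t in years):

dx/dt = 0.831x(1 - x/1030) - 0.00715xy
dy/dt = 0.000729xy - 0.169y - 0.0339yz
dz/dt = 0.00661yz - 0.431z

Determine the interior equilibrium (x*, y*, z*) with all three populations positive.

x* ≈ 452, y* ≈ 65.2, z* ≈ 4.74

From dz/dt = 0: 0.00661y* = 0.431, so y* = 65.2.
From dx/dt = 0: 0.831(1 - x*/1030) = 0.00715·65.2, giving x* = 1030·(1 - 0.561) = 452.
From dy/dt = 0: 0.000729·452 - 0.169 = 0.0339z*, so z* = 0.161/0.0339 = 4.74.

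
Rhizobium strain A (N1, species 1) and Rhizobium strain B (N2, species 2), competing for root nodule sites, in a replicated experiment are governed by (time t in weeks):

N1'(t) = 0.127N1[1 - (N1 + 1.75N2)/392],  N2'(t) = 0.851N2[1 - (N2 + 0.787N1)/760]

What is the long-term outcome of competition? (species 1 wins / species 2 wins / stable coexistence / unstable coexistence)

Compare the nullcline intercepts: K1/α12 = 392/1.75 = 224 < K2 = 760; K2/α21 = 760/0.787 = 966 > K1 = 392.
Since the inequalities point opposite ways, species 2 can invade but species 1 cannot.

species 2 excludes species 1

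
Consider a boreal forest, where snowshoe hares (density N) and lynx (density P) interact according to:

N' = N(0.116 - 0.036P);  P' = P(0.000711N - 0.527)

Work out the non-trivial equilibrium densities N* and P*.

N* ≈ 741, P* ≈ 3.22

Set dP/dt = 0 with P > 0: 0.000711N - 0.527 = 0, so N* = 0.527/0.000711 = 741.
Set dN/dt = 0 with N > 0: 0.116 - 0.036P = 0, so P* = 0.116/0.036 = 3.22.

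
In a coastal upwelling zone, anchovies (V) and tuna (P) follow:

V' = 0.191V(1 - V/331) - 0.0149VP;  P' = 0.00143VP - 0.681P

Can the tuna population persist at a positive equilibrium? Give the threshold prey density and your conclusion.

Threshold V = 476; K < 476, so no, the predator goes extinct.

The predator equation gives dP/dt > 0 only when V > 0.681/0.00143 = 476.
Without the predator, V → K = 331. Since 331 < 476, the predator cannot invade.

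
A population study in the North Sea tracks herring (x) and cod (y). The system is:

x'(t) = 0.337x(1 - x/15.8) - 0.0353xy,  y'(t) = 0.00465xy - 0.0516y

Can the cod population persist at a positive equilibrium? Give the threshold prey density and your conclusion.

The predator equation gives dy/dt > 0 only when x > 0.0516/0.00465 = 11.1.
Without the predator, x → K = 15.8. Since 15.8 > 11.1, the predator can invade and persist.

Threshold x = 11.1; K > 11.1, so yes, the predator persists.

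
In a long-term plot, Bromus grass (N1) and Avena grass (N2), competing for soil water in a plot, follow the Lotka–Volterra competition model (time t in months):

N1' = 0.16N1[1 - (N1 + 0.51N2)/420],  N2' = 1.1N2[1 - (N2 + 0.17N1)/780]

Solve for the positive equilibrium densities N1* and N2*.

Setting both brackets to zero gives the nullclines N1 + 0.51N2 = 420 and 0.17N1 + N2 = 780.
Substituting N2 = 780 - 0.17N1 into the first: N1(1 - 0.51·0.17) = 420 - 0.51·780.
So N1* = 22.2/0.913 = 24.3, and then N2* = 780 - 0.17·24.3 = 776.

N1* ≈ 24.3, N2* ≈ 776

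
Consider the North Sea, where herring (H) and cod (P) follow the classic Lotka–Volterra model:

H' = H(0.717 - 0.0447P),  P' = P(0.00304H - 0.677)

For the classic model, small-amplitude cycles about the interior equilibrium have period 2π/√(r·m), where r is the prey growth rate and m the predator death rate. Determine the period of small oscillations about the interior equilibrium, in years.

Here r = 0.717 and m = 0.677, so r·m = 0.485.
ω = √0.485 = 0.697 per year, hence T = 2π/ω ≈ 9.02 years.

T ≈ 9.02 years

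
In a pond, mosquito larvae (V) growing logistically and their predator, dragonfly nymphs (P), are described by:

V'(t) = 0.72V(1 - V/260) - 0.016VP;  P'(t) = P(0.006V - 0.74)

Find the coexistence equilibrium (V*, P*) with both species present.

V* ≈ 123, P* ≈ 23.7

From dP/dt = 0 with P > 0: 0.006V* = 0.74, so V* = 123.
Substitute into dV/dt = 0: 0.72(1 - 123/260) = 0.016P*.
The bracket is 0.526, giving P* = 0.378/0.016 = 23.7.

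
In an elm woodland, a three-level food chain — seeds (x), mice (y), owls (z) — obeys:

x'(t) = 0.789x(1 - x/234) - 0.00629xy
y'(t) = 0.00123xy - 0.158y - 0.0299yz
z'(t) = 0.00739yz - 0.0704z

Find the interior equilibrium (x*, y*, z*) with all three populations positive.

x* ≈ 216, y* ≈ 9.53, z* ≈ 3.61

From dz/dt = 0: 0.00739y* = 0.0704, so y* = 9.53.
From dx/dt = 0: 0.789(1 - x*/234) = 0.00629·9.53, giving x* = 234·(1 - 0.0759) = 216.
From dy/dt = 0: 0.00123·216 - 0.158 = 0.0299z*, so z* = 0.108/0.0299 = 3.61.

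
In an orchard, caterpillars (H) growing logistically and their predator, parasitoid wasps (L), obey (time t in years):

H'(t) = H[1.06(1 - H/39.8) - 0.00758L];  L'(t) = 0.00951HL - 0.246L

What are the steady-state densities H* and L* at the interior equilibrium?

H* ≈ 25.9, L* ≈ 49

From dL/dt = 0 with L > 0: 0.00951H* = 0.246, so H* = 25.9.
Substitute into dH/dt = 0: 1.06(1 - 25.9/39.8) = 0.00758L*.
The bracket is 0.35, giving L* = 0.371/0.00758 = 49.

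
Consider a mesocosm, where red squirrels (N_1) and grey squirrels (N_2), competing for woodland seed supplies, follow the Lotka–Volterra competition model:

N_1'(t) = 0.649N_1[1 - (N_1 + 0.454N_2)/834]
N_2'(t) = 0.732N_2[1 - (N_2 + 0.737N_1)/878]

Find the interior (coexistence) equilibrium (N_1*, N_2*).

Setting both brackets to zero gives the nullclines N_1 + 0.454N_2 = 834 and 0.737N_1 + N_2 = 878.
Substituting N_2 = 878 - 0.737N_1 into the first: N_1(1 - 0.454·0.737) = 834 - 0.454·878.
So N_1* = 435/0.665 = 654, and then N_2* = 878 - 0.737·654 = 396.

N_1* ≈ 654, N_2* ≈ 396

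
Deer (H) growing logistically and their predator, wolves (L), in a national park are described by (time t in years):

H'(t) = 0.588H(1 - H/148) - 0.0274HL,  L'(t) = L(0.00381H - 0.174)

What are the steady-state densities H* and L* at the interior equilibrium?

H* ≈ 45.7, L* ≈ 14.8

From dL/dt = 0 with L > 0: 0.00381H* = 0.174, so H* = 45.7.
Substitute into dH/dt = 0: 0.588(1 - 45.7/148) = 0.0274L*.
The bracket is 0.691, giving L* = 0.407/0.0274 = 14.8.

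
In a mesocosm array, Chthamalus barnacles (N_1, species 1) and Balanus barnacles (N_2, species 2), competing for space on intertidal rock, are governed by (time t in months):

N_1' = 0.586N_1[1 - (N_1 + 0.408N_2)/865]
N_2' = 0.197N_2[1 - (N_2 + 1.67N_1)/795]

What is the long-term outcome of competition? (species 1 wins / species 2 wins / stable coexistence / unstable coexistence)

Compare the nullcline intercepts: K1/α12 = 865/0.408 = 2120 > K2 = 795; K2/α21 = 795/1.67 = 476 < K1 = 865.
Since the inequalities point opposite ways, species 1 can invade but species 2 cannot.

species 1 excludes species 2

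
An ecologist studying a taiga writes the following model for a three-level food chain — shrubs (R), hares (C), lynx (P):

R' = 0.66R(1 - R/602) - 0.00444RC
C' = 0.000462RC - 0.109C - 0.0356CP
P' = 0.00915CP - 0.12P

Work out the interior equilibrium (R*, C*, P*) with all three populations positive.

R* ≈ 549, C* ≈ 13.1, P* ≈ 4.06

From dP/dt = 0: 0.00915C* = 0.12, so C* = 13.1.
From dR/dt = 0: 0.66(1 - R*/602) = 0.00444·13.1, giving R* = 602·(1 - 0.0882) = 549.
From dC/dt = 0: 0.000462·549 - 0.109 = 0.0356P*, so P* = 0.145/0.0356 = 4.06.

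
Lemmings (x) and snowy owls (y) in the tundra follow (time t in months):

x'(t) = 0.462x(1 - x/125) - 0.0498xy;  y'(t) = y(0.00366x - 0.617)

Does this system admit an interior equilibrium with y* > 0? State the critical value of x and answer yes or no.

The predator equation gives dy/dt > 0 only when x > 0.617/0.00366 = 169.
Without the predator, x → K = 125. Since 125 < 169, the predator cannot invade.

Threshold x = 169; K < 169, so no, the predator goes extinct.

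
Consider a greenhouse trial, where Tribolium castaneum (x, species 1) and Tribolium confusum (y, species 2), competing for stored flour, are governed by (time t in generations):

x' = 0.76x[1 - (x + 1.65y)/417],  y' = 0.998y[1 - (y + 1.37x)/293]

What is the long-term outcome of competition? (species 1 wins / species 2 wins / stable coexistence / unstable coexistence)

unstable coexistence (outcome depends on initial conditions)

Compare the nullcline intercepts: K1/α12 = 417/1.65 = 253 < K2 = 293; K2/α21 = 293/1.37 = 214 < K1 = 417.
Since both are reversed, neither can invade when rare; the interior point is a saddle.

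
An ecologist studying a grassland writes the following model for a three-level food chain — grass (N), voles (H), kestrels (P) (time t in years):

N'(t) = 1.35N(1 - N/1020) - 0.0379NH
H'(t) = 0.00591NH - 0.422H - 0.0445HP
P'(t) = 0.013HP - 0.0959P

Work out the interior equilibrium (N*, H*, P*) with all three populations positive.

From dP/dt = 0: 0.013H* = 0.0959, so H* = 7.38.
From dN/dt = 0: 1.35(1 - N*/1020) = 0.0379·7.38, giving N* = 1020·(1 - 0.207) = 809.
From dH/dt = 0: 0.00591·809 - 0.422 = 0.0445P*, so P* = 4.36/0.0445 = 97.9.

N* ≈ 809, H* ≈ 7.38, P* ≈ 97.9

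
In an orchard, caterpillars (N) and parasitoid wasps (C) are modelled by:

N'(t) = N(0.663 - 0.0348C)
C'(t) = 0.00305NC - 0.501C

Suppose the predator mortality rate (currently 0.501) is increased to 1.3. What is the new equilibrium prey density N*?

N* ≈ 426

At the interior fixed point, setting dC/dt = 0 with C > 0 fixes N* = (predator death rate)/(NC coefficient) — independent of the other coefficients.
With the change, N* = 1.3/0.00305 = 426; it rises from 164.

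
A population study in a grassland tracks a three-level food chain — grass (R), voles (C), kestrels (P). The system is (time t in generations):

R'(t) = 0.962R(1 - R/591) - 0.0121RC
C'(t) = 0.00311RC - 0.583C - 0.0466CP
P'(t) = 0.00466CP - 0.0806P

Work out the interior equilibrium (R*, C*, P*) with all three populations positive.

From dP/dt = 0: 0.00466C* = 0.0806, so C* = 17.3.
From dR/dt = 0: 0.962(1 - R*/591) = 0.0121·17.3, giving R* = 591·(1 - 0.218) = 462.
From dC/dt = 0: 0.00311·462 - 0.583 = 0.0466P*, so P* = 0.855/0.0466 = 18.4.

R* ≈ 462, C* ≈ 17.3, P* ≈ 18.4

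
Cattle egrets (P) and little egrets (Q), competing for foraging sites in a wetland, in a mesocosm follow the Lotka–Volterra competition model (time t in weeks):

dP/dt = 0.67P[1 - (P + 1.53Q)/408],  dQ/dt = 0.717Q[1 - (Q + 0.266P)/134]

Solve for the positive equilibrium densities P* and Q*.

Setting both brackets to zero gives the nullclines P + 1.53Q = 408 and 0.266P + Q = 134.
Substituting Q = 134 - 0.266P into the first: P(1 - 1.53·0.266) = 408 - 1.53·134.
So P* = 203/0.593 = 342, and then Q* = 134 - 0.266·342 = 43.

P* ≈ 342, Q* ≈ 43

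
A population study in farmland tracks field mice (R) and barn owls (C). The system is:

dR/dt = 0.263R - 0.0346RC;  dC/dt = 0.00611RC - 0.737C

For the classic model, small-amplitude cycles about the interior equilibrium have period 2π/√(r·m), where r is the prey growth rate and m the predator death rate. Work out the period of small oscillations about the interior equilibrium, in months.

Here r = 0.263 and m = 0.737, so r·m = 0.194.
ω = √0.194 = 0.44 per month, hence T = 2π/ω ≈ 14.3 months.

T ≈ 14.3 months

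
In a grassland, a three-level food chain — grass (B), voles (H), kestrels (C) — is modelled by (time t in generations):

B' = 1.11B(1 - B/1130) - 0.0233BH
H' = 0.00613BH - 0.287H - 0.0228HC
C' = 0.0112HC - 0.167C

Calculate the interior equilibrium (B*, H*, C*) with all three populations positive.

From dC/dt = 0: 0.0112H* = 0.167, so H* = 14.9.
From dB/dt = 0: 1.11(1 - B*/1130) = 0.0233·14.9, giving B* = 1130·(1 - 0.313) = 776.
From dH/dt = 0: 0.00613·776 - 0.287 = 0.0228C*, so C* = 4.47/0.0228 = 196.

B* ≈ 776, H* ≈ 14.9, C* ≈ 196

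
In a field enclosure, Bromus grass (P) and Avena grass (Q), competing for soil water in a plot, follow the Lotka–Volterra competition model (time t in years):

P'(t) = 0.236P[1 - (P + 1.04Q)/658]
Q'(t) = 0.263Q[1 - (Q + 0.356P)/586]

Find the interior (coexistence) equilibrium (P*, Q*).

P* ≈ 77.1, Q* ≈ 559

Setting both brackets to zero gives the nullclines P + 1.04Q = 658 and 0.356P + Q = 586.
Substituting Q = 586 - 0.356P into the first: P(1 - 1.04·0.356) = 658 - 1.04·586.
So P* = 48.6/0.63 = 77.1, and then Q* = 586 - 0.356·77.1 = 559.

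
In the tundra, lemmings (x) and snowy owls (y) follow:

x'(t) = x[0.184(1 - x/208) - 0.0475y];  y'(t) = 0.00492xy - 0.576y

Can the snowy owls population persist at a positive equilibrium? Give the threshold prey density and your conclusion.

Threshold x = 117; K > 117, so yes, the predator persists.

The predator equation gives dy/dt > 0 only when x > 0.576/0.00492 = 117.
Without the predator, x → K = 208. Since 208 > 117, the predator can invade and persist.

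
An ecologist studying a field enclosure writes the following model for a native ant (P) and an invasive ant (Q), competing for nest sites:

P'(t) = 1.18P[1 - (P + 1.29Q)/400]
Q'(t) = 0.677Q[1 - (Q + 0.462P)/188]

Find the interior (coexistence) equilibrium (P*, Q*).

Setting both brackets to zero gives the nullclines P + 1.29Q = 400 and 0.462P + Q = 188.
Substituting Q = 188 - 0.462P into the first: P(1 - 1.29·0.462) = 400 - 1.29·188.
So P* = 157/0.404 = 390, and then Q* = 188 - 0.462·390 = 7.92.

P* ≈ 390, Q* ≈ 7.92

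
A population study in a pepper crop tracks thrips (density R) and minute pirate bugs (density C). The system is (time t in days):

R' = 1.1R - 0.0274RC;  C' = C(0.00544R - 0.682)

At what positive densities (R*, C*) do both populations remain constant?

Set dC/dt = 0 with C > 0: 0.00544R - 0.682 = 0, so R* = 0.682/0.00544 = 125.
Set dR/dt = 0 with R > 0: 1.1 - 0.0274C = 0, so C* = 1.1/0.0274 = 40.1.

R* ≈ 125, C* ≈ 40.1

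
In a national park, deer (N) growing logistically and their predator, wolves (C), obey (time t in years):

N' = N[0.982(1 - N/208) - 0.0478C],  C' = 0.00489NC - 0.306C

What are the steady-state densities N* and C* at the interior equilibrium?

N* ≈ 62.6, C* ≈ 14.4

From dC/dt = 0 with C > 0: 0.00489N* = 0.306, so N* = 62.6.
Substitute into dN/dt = 0: 0.982(1 - 62.6/208) = 0.0478C*.
The bracket is 0.699, giving C* = 0.687/0.0478 = 14.4.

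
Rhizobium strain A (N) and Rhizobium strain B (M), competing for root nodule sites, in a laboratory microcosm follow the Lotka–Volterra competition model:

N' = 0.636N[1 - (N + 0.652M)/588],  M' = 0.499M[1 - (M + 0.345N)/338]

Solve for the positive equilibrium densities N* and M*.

Setting both brackets to zero gives the nullclines N + 0.652M = 588 and 0.345N + M = 338.
Substituting M = 338 - 0.345N into the first: N(1 - 0.652·0.345) = 588 - 0.652·338.
So N* = 368/0.775 = 474, and then M* = 338 - 0.345·474 = 174.

N* ≈ 474, M* ≈ 174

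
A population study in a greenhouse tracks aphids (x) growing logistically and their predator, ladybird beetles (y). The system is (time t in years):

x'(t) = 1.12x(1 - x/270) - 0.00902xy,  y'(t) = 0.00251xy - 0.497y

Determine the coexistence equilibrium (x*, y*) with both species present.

x* ≈ 198, y* ≈ 33.1

From dy/dt = 0 with y > 0: 0.00251x* = 0.497, so x* = 198.
Substitute into dx/dt = 0: 1.12(1 - 198/270) = 0.00902y*.
The bracket is 0.267, giving y* = 0.299/0.00902 = 33.1.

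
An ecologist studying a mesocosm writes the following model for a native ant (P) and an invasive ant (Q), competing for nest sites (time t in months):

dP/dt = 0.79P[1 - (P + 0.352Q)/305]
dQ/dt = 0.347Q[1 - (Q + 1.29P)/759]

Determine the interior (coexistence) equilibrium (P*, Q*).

Setting both brackets to zero gives the nullclines P + 0.352Q = 305 and 1.29P + Q = 759.
Substituting Q = 759 - 1.29P into the first: P(1 - 0.352·1.29) = 305 - 0.352·759.
So P* = 37.8/0.546 = 69.3, and then Q* = 759 - 1.29·69.3 = 670.

P* ≈ 69.3, Q* ≈ 670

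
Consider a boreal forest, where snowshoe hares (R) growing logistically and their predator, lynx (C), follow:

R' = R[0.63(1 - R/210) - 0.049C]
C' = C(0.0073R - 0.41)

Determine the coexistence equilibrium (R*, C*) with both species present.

R* ≈ 56.2, C* ≈ 9.42

From dC/dt = 0 with C > 0: 0.0073R* = 0.41, so R* = 56.2.
Substitute into dR/dt = 0: 0.63(1 - 56.2/210) = 0.049C*.
The bracket is 0.733, giving C* = 0.462/0.049 = 9.42.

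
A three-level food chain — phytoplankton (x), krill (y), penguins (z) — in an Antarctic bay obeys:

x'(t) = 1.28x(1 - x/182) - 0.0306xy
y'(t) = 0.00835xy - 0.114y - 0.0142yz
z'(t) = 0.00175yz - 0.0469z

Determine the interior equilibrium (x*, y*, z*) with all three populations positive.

From dz/dt = 0: 0.00175y* = 0.0469, so y* = 26.8.
From dx/dt = 0: 1.28(1 - x*/182) = 0.0306·26.8, giving x* = 182·(1 - 0.641) = 65.4.
From dy/dt = 0: 0.00835·65.4 - 0.114 = 0.0142z*, so z* = 0.432/0.0142 = 30.4.

x* ≈ 65.4, y* ≈ 26.8, z* ≈ 30.4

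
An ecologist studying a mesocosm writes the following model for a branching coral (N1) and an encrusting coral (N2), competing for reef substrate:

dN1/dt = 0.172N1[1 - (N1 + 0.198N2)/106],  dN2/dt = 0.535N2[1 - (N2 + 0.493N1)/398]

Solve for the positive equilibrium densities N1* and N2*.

Setting both brackets to zero gives the nullclines N1 + 0.198N2 = 106 and 0.493N1 + N2 = 398.
Substituting N2 = 398 - 0.493N1 into the first: N1(1 - 0.198·0.493) = 106 - 0.198·398.
So N1* = 27.2/0.902 = 30.1, and then N2* = 398 - 0.493·30.1 = 383.

N1* ≈ 30.1, N2* ≈ 383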